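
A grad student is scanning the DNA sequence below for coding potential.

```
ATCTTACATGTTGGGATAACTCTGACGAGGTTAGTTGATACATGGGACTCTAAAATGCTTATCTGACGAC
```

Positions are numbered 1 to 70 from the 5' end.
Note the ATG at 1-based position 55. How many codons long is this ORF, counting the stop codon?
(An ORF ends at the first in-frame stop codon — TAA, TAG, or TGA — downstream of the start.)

4

Codons from position 55: ATG (55–57), CTT (58–60), ATC (61–63), TGA (64–66).
TGA is the first in-frame stop; that's 4 codons including the stop.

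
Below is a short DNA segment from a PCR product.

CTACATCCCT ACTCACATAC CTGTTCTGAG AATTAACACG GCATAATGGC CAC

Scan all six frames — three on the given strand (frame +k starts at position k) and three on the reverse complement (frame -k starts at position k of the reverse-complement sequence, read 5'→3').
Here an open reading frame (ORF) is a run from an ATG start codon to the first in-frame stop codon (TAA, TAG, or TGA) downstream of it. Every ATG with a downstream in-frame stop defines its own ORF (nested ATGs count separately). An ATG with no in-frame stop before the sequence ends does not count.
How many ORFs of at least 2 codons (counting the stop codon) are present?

3

Reverse complement (5'→3'): GTGGCCATTATGCCGTGTTAATTCTCAGAACAGGTATGTGAGTAGGGATGTAG
Frame +1: CTA CAT CCC TAC TCA CAT ACC TGT TCT GAG AAT TAA CAC GGC ATA ATG GCC — no ATG→stop ORF.
Frame +2: TAC ATC CCT ACT CAC ATA CCT GTT CTG AGA ATT AAC ACG GCA TAA TGG CCA — no ATG→stop ORF.
Frame +3: ACA TCC CTA CTC ACA TAC CTG TTC TGA GAA TTA ACA CGG CAT AAT GGC CAC — no ATG→stop ORF.
Frame -1: GTG GCC ATT ATG CCG TGT TAA TTC TCA GAA CAG GTA TGT GAG TAG GGA TGT — ATG at 10, stop TAA at 19 → 12 nt.
Frame -2: TGG CCA TTA TGC CGT GTT AAT TCT CAG AAC AGG TAT GTG AGT AGG GAT GTA — no ATG→stop ORF.
Frame -3: GGC CAT TAT GCC GTG TTA ATT CTC AGA ACA GGT ATG TGA GTA GGG ATG TAG — ATG at 36, stop TGA at 39 → 6 nt; ATG at 48, stop TAG at 51 → 6 nt.
ORFs ≥ 2 codons: frame -1 10–21 (4 codons), frame -3 36–41 (2 codons), frame -3 48–53 (2 codons). Count = 3.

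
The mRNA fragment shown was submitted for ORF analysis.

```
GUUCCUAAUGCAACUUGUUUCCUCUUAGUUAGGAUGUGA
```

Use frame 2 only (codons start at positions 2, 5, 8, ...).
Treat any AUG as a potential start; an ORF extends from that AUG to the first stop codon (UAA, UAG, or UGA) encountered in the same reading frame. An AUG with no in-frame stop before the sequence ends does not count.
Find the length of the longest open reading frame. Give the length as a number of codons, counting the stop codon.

7

Frame 2: UUC CUA AUG CAA CUU GUU UCC UCU UAG UUA GGA UGU — AUG at 8, stop UAG at 26 → 21 nt.
Longest: frame 2, positions 8–28, 21 nt = 7 codons = 6 aa. → 7 codons.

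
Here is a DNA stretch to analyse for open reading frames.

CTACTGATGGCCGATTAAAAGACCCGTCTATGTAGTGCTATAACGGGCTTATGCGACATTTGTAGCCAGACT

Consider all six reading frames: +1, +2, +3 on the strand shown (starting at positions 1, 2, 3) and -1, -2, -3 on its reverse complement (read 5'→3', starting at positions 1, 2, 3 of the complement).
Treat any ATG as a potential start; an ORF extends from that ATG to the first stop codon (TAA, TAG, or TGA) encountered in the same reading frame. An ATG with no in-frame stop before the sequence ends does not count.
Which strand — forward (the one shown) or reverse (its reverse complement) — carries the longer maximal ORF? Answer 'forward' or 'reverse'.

Reverse complement (5'→3'): AGTCTGGCTACAAATGTCGCATAAGCCCGTTATAGCACTACATAGACGGGTCTTTTAATCGGCCATCAGTAG
Frame +1: CTA CTG ATG GCC GAT TAA AAG ACC CGT CTA TGT AGT GCT ATA ACG GGC TTA TGC GAC ATT TGT AGC CAG ACT — ATG at 7, stop TAA at 16 → 12 nt.
Frame +2: TAC TGA TGG CCG ATT AAA AGA CCC GTC TAT GTA GTG CTA TAA CGG GCT TAT GCG ACA TTT GTA GCC AGA — no ATG→stop ORF.
Frame +3: ACT GAT GGC CGA TTA AAA GAC CCG TCT ATG TAG TGC TAT AAC GGG CTT ATG CGA CAT TTG TAG CCA GAC — ATG at 30, stop TAG at 33 → 6 nt; ATG at 51, stop TAG at 63 → 15 nt.
Frame -1: AGT CTG GCT ACA AAT GTC GCA TAA GCC CGT TAT AGC ACT ACA TAG ACG GGT CTT TTA ATC GGC CAT CAG TAG — no ATG→stop ORF.
Frame -2: GTC TGG CTA CAA ATG TCG CAT AAG CCC GTT ATA GCA CTA CAT AGA CGG GTC TTT TAA TCG GCC ATC AGT — ATG at 14, stop TAA at 56 → 45 nt.
Frame -3: TCT GGC TAC AAA TGT CGC ATA AGC CCG TTA TAG CAC TAC ATA GAC GGG TCT TTT AAT CGG CCA TCA GTA — no ATG→stop ORF.
Forward-strand max 15 nt; reverse-strand max 45 nt. The reverse strand has the longer ORF.

reverse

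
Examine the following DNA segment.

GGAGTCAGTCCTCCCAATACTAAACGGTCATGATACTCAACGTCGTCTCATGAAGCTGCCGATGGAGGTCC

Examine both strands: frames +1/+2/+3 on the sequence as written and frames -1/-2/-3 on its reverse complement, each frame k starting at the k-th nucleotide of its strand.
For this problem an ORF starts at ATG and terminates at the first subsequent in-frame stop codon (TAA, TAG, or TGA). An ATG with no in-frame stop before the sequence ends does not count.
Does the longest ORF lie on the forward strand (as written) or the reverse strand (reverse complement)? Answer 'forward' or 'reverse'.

Reverse complement (5'→3'): GGACCTCCATCGGCAGCTTCATGAGACGACGTTGAGTATCATGACCGTTTAGTATTGGGAGGACTGACTCC
Frame +1: GGA GTC AGT CCT CCC AAT ACT AAA CGG TCA TGA TAC TCA ACG TCG TCT CAT GAA GCT GCC GAT GGA GGT — no ATG→stop ORF.
Frame +2: GAG TCA GTC CTC CCA ATA CTA AAC GGT CAT GAT ACT CAA CGT CGT CTC ATG AAG CTG CCG ATG GAG GTC — no ATG→stop ORF.
Frame +3: AGT CAG TCC TCC CAA TAC TAA ACG GTC ATG ATA CTC AAC GTC GTC TCA TGA AGC TGC CGA TGG AGG TCC — ATG at 30, stop TGA at 51 → 24 nt.
Frame -1: GGA CCT CCA TCG GCA GCT TCA TGA GAC GAC GTT GAG TAT CAT GAC CGT TTA GTA TTG GGA GGA CTG ACT — no ATG→stop ORF.
Frame -2: GAC CTC CAT CGG CAG CTT CAT GAG ACG ACG TTG AGT ATC ATG ACC GTT TAG TAT TGG GAG GAC TGA CTC — ATG at 41, stop TAG at 50 → 12 nt.
Frame -3: ACC TCC ATC GGC AGC TTC ATG AGA CGA CGT TGA GTA TCA TGA CCG TTT AGT ATT GGG AGG ACT GAC TCC — ATG at 21, stop TGA at 33 → 15 nt.
Forward-strand max 24 nt; reverse-strand max 15 nt. The forward strand has the longer ORF.

forward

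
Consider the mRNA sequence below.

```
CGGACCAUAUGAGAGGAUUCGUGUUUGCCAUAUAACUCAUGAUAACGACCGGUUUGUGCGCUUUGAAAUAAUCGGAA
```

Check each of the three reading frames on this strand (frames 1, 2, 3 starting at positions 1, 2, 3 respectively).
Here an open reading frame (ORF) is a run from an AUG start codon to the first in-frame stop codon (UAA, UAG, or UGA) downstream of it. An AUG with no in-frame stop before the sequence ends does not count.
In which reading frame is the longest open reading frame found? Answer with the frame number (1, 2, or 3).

Frame 1: CGG ACC AUA UGA GAG GAU UCG UGU UUG CCA UAU AAC UCA UGA UAA CGA CCG GUU UGU GCG CUU UGA AAU AAU CGG — no AUG→stop ORF.
Frame 2: GGA CCA UAU GAG AGG AUU CGU GUU UGC CAU AUA ACU CAU GAU AAC GAC CGG UUU GUG CGC UUU GAA AUA AUC GGA — no AUG→stop ORF.
Frame 3: GAC CAU AUG AGA GGA UUC GUG UUU GCC AUA UAA CUC AUG AUA ACG ACC GGU UUG UGC GCU UUG AAA UAA UCG GAA — AUG at 9, stop UAA at 33 → 27 nt; AUG at 39, stop UAA at 69 → 33 nt.
Longest ORF is 33 nt in frame 3 (positions 39–71).

3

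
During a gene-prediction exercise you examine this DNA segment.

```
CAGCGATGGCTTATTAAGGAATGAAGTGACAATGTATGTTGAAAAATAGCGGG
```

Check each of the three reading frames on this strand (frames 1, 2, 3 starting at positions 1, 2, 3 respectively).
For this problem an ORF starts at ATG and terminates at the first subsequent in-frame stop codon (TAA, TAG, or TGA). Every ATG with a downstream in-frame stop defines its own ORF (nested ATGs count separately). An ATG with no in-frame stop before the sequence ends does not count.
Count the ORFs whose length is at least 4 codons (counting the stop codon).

2

Frame 1: CAG CGA TGG CTT ATT AAG GAA TGA AGT GAC AAT GTA TGT TGA AAA ATA GCG — no ATG→stop ORF.
Frame 2: AGC GAT GGC TTA TTA AGG AAT GAA GTG ACA ATG TAT GTT GAA AAA TAG CGG — ATG at 32, stop TAG at 47 → 18 nt.
Frame 3: GCG ATG GCT TAT TAA GGA ATG AAG TGA CAA TGT ATG TTG AAA AAT AGC GGG — ATG at 6, stop TAA at 15 → 12 nt; ATG at 21, stop TGA at 27 → 9 nt.
ORFs ≥ 4 codons: frame 2 32–49 (6 codons), frame 3 6–17 (4 codons). Count = 2.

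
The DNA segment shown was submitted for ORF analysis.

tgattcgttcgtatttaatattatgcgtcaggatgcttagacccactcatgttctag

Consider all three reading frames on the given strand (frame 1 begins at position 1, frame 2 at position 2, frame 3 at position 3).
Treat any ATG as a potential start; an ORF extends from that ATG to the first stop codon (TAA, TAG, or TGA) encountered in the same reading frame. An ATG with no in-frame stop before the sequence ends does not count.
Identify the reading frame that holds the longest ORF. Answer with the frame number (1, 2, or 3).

Frame 1: TGA TTC GTT CGT ATT TAA TAT TAT GCG TCA GGA TGC TTA GAC CCA CTC ATG TTC TAG — ATG at 49, stop TAG at 55 → 9 nt.
Frame 2: GAT TCG TTC GTA TTT AAT ATT ATG CGT CAG GAT GCT TAG ACC CAC TCA TGT TCT — ATG at 23, stop TAG at 38 → 18 nt.
Frame 3: ATT CGT TCG TAT TTA ATA TTA TGC GTC AGG ATG CTT AGA CCC ACT CAT GTT CTA — no ATG→stop ORF.
Longest ORF is 18 nt in frame 2 (positions 23–40).

2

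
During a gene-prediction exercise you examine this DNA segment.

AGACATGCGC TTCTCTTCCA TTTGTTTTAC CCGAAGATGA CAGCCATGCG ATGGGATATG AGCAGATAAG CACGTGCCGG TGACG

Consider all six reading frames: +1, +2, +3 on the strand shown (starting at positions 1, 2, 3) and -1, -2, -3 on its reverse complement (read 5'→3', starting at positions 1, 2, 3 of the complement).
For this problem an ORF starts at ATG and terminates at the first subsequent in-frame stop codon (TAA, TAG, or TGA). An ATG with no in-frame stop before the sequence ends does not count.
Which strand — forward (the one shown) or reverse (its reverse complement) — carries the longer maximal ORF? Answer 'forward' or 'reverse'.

Reverse complement (5'→3'): CGTCACCGGCACGTGCTTATCTGCTCATATCCCATCGCATGGCTGTCATCTTCGGGTAAAACAAATGGAAGAGAAGCGCATGTCT
Frame +1: AGA CAT GCG CTT CTC TTC CAT TTG TTT TAC CCG AAG ATG ACA GCC ATG CGA TGG GAT ATG AGC AGA TAA GCA CGT GCC GGT GAC — ATG at 37, stop TAA at 67 → 33 nt; ATG at 46, stop TAA at 67 → 24 nt; ATG at 58, stop TAA at 67 → 12 nt.
Frame +2: GAC ATG CGC TTC TCT TCC ATT TGT TTT ACC CGA AGA TGA CAG CCA TGC GAT GGG ATA TGA GCA GAT AAG CAC GTG CCG GTG ACG — ATG at 5, stop TGA at 38 → 36 nt.
Frame +3: ACA TGC GCT TCT CTT CCA TTT GTT TTA CCC GAA GAT GAC AGC CAT GCG ATG GGA TAT GAG CAG ATA AGC ACG TGC CGG TGA — ATG at 51, stop TGA at 81 → 33 nt.
Frame -1: CGT CAC CGG CAC GTG CTT ATC TGC TCA TAT CCC ATC GCA TGG CTG TCA TCT TCG GGT AAA ACA AAT GGA AGA GAA GCG CAT GTC — no ATG→stop ORF.
Frame -2: GTC ACC GGC ACG TGC TTA TCT GCT CAT ATC CCA TCG CAT GGC TGT CAT CTT CGG GTA AAA CAA ATG GAA GAG AAG CGC ATG TCT — no ATG→stop ORF.
Frame -3: TCA CCG GCA CGT GCT TAT CTG CTC ATA TCC CAT CGC ATG GCT GTC ATC TTC GGG TAA AAC AAA TGG AAG AGA AGC GCA TGT — ATG at 39, stop TAA at 57 → 21 nt.
Forward-strand max 36 nt; reverse-strand max 21 nt. The forward strand has the longer ORF.

forward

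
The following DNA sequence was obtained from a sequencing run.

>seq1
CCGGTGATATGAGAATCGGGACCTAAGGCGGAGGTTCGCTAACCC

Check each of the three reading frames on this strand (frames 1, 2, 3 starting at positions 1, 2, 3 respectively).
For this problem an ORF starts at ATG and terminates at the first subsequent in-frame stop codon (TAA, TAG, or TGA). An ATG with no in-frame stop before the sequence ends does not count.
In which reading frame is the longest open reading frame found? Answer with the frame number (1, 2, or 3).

Frame 1: CCG GTG ATA TGA GAA TCG GGA CCT AAG GCG GAG GTT CGC TAA CCC — no ATG→stop ORF.
Frame 2: CGG TGA TAT GAG AAT CGG GAC CTA AGG CGG AGG TTC GCT AAC — no ATG→stop ORF.
Frame 3: GGT GAT ATG AGA ATC GGG ACC TAA GGC GGA GGT TCG CTA ACC — ATG at 9, stop TAA at 24 → 18 nt.
Longest ORF is 18 nt in frame 3 (positions 9–26).

3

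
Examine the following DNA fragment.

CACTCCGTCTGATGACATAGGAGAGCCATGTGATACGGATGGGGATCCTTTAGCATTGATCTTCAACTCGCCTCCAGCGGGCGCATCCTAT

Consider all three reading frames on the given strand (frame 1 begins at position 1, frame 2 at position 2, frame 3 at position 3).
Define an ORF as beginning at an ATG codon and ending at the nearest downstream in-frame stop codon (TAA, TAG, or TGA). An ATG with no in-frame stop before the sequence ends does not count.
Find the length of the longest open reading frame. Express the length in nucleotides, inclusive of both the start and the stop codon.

Frame 1: CAC TCC GTC TGA TGA CAT AGG AGA GCC ATG TGA TAC GGA TGG GGA TCC TTT AGC ATT GAT CTT CAA CTC GCC TCC AGC GGG CGC ATC CTA — ATG at 28, stop TGA at 31 → 6 nt.
Frame 2: ACT CCG TCT GAT GAC ATA GGA GAG CCA TGT GAT ACG GAT GGG GAT CCT TTA GCA TTG ATC TTC AAC TCG CCT CCA GCG GGC GCA TCC TAT — no ATG→stop ORF.
Frame 3: CTC CGT CTG ATG ACA TAG GAG AGC CAT GTG ATA CGG ATG GGG ATC CTT TAG CAT TGA TCT TCA ACT CGC CTC CAG CGG GCG CAT CCT — ATG at 12, stop TAG at 18 → 9 nt; ATG at 39, stop TAG at 51 → 15 nt.
Longest: frame 3, positions 39–53, 15 nt = 5 codons = 4 aa. → 15 nucleotides.

15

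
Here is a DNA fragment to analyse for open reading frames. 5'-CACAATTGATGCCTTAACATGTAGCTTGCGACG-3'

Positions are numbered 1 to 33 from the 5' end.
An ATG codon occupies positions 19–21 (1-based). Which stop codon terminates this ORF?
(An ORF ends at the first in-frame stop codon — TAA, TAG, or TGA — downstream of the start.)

TAG

Codons from position 19: ATG (19–21), TAG (22–24).
The first in-frame stop codon is TAG.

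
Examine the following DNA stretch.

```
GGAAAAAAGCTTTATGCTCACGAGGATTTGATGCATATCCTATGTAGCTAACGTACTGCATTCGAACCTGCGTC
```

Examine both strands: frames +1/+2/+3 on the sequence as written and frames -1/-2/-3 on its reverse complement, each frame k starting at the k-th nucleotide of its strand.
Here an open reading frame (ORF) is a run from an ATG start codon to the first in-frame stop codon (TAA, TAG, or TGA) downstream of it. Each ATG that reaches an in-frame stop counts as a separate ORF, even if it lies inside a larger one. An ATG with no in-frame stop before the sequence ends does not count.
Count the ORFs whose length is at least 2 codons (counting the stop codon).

Reverse complement (5'→3'): GACGCAGGTTCGAATGCAGTACGTTAGCTACATAGGATATGCATCAAATCCTCGTGAGCATAAAGCTTTTTTCC
Frame +1: GGA AAA AAG CTT TAT GCT CAC GAG GAT TTG ATG CAT ATC CTA TGT AGC TAA CGT ACT GCA TTC GAA CCT GCG — ATG at 31, stop TAA at 49 → 21 nt.
Frame +2: GAA AAA AGC TTT ATG CTC ACG AGG ATT TGA TGC ATA TCC TAT GTA GCT AAC GTA CTG CAT TCG AAC CTG CGT — ATG at 14, stop TGA at 29 → 18 nt.
Frame +3: AAA AAA GCT TTA TGC TCA CGA GGA TTT GAT GCA TAT CCT ATG TAG CTA ACG TAC TGC ATT CGA ACC TGC GTC — ATG at 42, stop TAG at 45 → 6 nt.
Frame -1: GAC GCA GGT TCG AAT GCA GTA CGT TAG CTA CAT AGG ATA TGC ATC AAA TCC TCG TGA GCA TAA AGC TTT TTT — no ATG→stop ORF.
Frame -2: ACG CAG GTT CGA ATG CAG TAC GTT AGC TAC ATA GGA TAT GCA TCA AAT CCT CGT GAG CAT AAA GCT TTT TTC — no ATG→stop ORF.
Frame -3: CGC AGG TTC GAA TGC AGT ACG TTA GCT ACA TAG GAT ATG CAT CAA ATC CTC GTG AGC ATA AAG CTT TTT TCC — no ATG→stop ORF.
ORFs ≥ 2 codons: frame +1 31–51 (7 codons), frame +2 14–31 (6 codons), frame +3 42–47 (2 codons). Count = 3.

3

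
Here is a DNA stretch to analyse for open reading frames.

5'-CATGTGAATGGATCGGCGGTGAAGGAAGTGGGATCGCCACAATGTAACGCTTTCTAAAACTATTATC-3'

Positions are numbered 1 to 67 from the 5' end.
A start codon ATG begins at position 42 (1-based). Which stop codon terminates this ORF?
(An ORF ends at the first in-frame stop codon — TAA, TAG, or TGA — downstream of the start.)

TAA

Codons from position 42: ATG (42–44), TAA (45–47).
The first in-frame stop codon is TAA.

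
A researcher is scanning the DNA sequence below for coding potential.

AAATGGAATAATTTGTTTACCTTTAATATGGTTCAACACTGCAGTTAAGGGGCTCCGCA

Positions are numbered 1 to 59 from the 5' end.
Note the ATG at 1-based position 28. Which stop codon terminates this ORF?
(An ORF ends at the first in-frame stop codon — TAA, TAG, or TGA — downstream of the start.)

Codons from position 28: ATG (28–30), GTT (31–33), CAA (34–36), CAC (37–39), TGC (40–42), AGT (43–45), TAA (46–48).
The first in-frame stop codon is TAA.

TAA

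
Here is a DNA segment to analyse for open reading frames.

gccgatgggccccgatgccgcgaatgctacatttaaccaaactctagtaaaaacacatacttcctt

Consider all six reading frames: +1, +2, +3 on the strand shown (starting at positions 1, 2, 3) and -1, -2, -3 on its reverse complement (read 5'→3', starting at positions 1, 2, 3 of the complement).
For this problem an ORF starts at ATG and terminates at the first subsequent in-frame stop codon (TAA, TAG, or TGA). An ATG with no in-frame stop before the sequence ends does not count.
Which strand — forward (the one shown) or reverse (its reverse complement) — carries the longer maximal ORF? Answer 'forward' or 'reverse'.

Reverse complement (5'→3'): AAGGAAGTATGTGTTTTTACTAGAGTTTGGTTAAATGTAGCATTCGCGGCATCGGGGCCCATCGGC
Frame +1: GCC GAT GGG CCC CGA TGC CGC GAA TGC TAC ATT TAA CCA AAC TCT AGT AAA AAC ACA TAC TTC CTT — no ATG→stop ORF.
Frame +2: CCG ATG GGC CCC GAT GCC GCG AAT GCT ACA TTT AAC CAA ACT CTA GTA AAA ACA CAT ACT TCC — no ATG→stop ORF.
Frame +3: CGA TGG GCC CCG ATG CCG CGA ATG CTA CAT TTA ACC AAA CTC TAG TAA AAA CAC ATA CTT CCT — ATG at 15, stop TAG at 45 → 33 nt; ATG at 24, stop TAG at 45 → 24 nt.
Frame -1: AAG GAA GTA TGT GTT TTT ACT AGA GTT TGG TTA AAT GTA GCA TTC GCG GCA TCG GGG CCC ATC GGC — no ATG→stop ORF.
Frame -2: AGG AAG TAT GTG TTT TTA CTA GAG TTT GGT TAA ATG TAG CAT TCG CGG CAT CGG GGC CCA TCG — ATG at 35, stop TAG at 38 → 6 nt.
Frame -3: GGA AGT ATG TGT TTT TAC TAG AGT TTG GTT AAA TGT AGC ATT CGC GGC ATC GGG GCC CAT CGG — ATG at 9, stop TAG at 21 → 15 nt.
Forward-strand max 33 nt; reverse-strand max 15 nt. The forward strand has the longer ORF.

forward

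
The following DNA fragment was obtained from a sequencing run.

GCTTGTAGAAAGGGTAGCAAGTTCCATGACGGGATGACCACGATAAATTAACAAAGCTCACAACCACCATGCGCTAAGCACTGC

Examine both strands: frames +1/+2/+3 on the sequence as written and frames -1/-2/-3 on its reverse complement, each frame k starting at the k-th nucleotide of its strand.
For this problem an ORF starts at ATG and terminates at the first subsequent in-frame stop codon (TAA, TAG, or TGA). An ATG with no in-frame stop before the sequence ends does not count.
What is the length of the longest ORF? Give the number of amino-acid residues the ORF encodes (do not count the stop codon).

Reverse complement (5'→3'): GCAGTGCTTAGCGCATGGTGGTTGTGAGCTTTGTTAATTTATCGTGGTCATCCCGTCATGGAACTTGCTACCCTTTCTACAAGC
Frame +1: GCT TGT AGA AAG GGT AGC AAG TTC CAT GAC GGG ATG ACC ACG ATA AAT TAA CAA AGC TCA CAA CCA CCA TGC GCT AAG CAC TGC — ATG at 34, stop TAA at 49 → 18 nt.
Frame +2: CTT GTA GAA AGG GTA GCA AGT TCC ATG ACG GGA TGA CCA CGA TAA ATT AAC AAA GCT CAC AAC CAC CAT GCG CTA AGC ACT — ATG at 26, stop TGA at 35 → 12 nt.
Frame +3: TTG TAG AAA GGG TAG CAA GTT CCA TGA CGG GAT GAC CAC GAT AAA TTA ACA AAG CTC ACA ACC ACC ATG CGC TAA GCA CTG — ATG at 69, stop TAA at 75 → 9 nt.
Frame -1: GCA GTG CTT AGC GCA TGG TGG TTG TGA GCT TTG TTA ATT TAT CGT GGT CAT CCC GTC ATG GAA CTT GCT ACC CTT TCT ACA AGC — no ATG→stop ORF.
Frame -2: CAG TGC TTA GCG CAT GGT GGT TGT GAG CTT TGT TAA TTT ATC GTG GTC ATC CCG TCA TGG AAC TTG CTA CCC TTT CTA CAA — no ATG→stop ORF.
Frame -3: AGT GCT TAG CGC ATG GTG GTT GTG AGC TTT GTT AAT TTA TCG TGG TCA TCC CGT CAT GGA ACT TGC TAC CCT TTC TAC AAG — no ATG→stop ORF.
Longest: frame +1, positions 34–51, 18 nt = 6 codons = 5 aa. → 5 amino acids.

5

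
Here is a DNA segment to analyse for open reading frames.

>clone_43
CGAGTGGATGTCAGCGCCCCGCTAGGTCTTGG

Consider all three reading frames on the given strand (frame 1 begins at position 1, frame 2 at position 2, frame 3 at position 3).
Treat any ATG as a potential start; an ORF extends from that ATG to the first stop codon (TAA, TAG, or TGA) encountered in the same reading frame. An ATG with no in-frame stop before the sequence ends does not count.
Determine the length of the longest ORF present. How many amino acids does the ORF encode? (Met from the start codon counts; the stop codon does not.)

5

Frame 1: CGA GTG GAT GTC AGC GCC CCG CTA GGT CTT — no ATG→stop ORF.
Frame 2: GAG TGG ATG TCA GCG CCC CGC TAG GTC TTG — ATG at 8, stop TAG at 23 → 18 nt.
Frame 3: AGT GGA TGT CAG CGC CCC GCT AGG TCT TGG — no ATG→stop ORF.
Longest: frame 2, positions 8–25, 18 nt = 6 codons = 5 aa. → 5 amino acids.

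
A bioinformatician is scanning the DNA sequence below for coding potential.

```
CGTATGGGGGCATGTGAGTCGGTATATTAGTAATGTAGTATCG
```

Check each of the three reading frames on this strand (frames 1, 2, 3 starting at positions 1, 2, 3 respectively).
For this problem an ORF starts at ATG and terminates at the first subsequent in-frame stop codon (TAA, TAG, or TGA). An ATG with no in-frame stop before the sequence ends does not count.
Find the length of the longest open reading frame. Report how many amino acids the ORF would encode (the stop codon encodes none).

Frame 1: CGT ATG GGG GCA TGT GAG TCG GTA TAT TAG TAA TGT AGT ATC — ATG at 4, stop TAG at 28 → 27 nt.
Frame 2: GTA TGG GGG CAT GTG AGT CGG TAT ATT AGT AAT GTA GTA TCG — no ATG→stop ORF.
Frame 3: TAT GGG GGC ATG TGA GTC GGT ATA TTA GTA ATG TAG TAT — ATG at 12, stop TGA at 15 → 6 nt; ATG at 33, stop TAG at 36 → 6 nt.
Longest: frame 1, positions 4–30, 27 nt = 9 codons = 8 aa. → 8 amino acids.

8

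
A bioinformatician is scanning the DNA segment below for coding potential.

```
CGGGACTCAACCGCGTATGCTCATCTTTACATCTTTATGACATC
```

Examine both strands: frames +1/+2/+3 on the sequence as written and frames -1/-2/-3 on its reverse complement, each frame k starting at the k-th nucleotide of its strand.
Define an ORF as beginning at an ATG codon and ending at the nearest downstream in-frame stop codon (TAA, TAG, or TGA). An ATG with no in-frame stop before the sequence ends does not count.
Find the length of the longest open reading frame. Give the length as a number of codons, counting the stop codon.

Reverse complement (5'→3'): GATGTCATAAAGATGTAAAGATGAGCATACGCGGTTGAGTCCCG
Frame +1: CGG GAC TCA ACC GCG TAT GCT CAT CTT TAC ATC TTT ATG ACA — no ATG→stop ORF.
Frame +2: GGG ACT CAA CCG CGT ATG CTC ATC TTT ACA TCT TTA TGA CAT — ATG at 17, stop TGA at 38 → 24 nt.
Frame +3: GGA CTC AAC CGC GTA TGC TCA TCT TTA CAT CTT TAT GAC ATC — no ATG→stop ORF.
Frame -1: GAT GTC ATA AAG ATG TAA AGA TGA GCA TAC GCG GTT GAG TCC — ATG at 13, stop TAA at 16 → 6 nt.
Frame -2: ATG TCA TAA AGA TGT AAA GAT GAG CAT ACG CGG TTG AGT CCC — ATG at 2, stop TAA at 8 → 9 nt.
Frame -3: TGT CAT AAA GAT GTA AAG ATG AGC ATA CGC GGT TGA GTC CCG — ATG at 21, stop TGA at 36 → 18 nt.
Longest: frame +2, positions 17–40, 24 nt = 8 codons = 7 aa. → 8 codons.

8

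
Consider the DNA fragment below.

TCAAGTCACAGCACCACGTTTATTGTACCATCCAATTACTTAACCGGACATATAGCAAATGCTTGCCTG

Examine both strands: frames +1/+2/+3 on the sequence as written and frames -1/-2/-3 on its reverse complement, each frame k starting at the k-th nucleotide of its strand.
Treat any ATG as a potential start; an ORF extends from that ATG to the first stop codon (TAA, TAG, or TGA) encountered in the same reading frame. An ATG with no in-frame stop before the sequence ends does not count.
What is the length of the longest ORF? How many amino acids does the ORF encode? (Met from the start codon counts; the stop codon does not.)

3

Reverse complement (5'→3'): CAGGCAAGCATTTGCTATATGTCCGGTTAAGTAATTGGATGGTACAATAAACGTGGTGCTGTGACTTGA
Frame +1: TCA AGT CAC AGC ACC ACG TTT ATT GTA CCA TCC AAT TAC TTA ACC GGA CAT ATA GCA AAT GCT TGC CTG — no ATG→stop ORF.
Frame +2: CAA GTC ACA GCA CCA CGT TTA TTG TAC CAT CCA ATT ACT TAA CCG GAC ATA TAG CAA ATG CTT GCC — no ATG→stop ORF.
Frame +3: AAG TCA CAG CAC CAC GTT TAT TGT ACC ATC CAA TTA CTT AAC CGG ACA TAT AGC AAA TGC TTG CCT — no ATG→stop ORF.
Frame -1: CAG GCA AGC ATT TGC TAT ATG TCC GGT TAA GTA ATT GGA TGG TAC AAT AAA CGT GGT GCT GTG ACT TGA — ATG at 19, stop TAA at 28 → 12 nt.
Frame -2: AGG CAA GCA TTT GCT ATA TGT CCG GTT AAG TAA TTG GAT GGT ACA ATA AAC GTG GTG CTG TGA CTT — no ATG→stop ORF.
Frame -3: GGC AAG CAT TTG CTA TAT GTC CGG TTA AGT AAT TGG ATG GTA CAA TAA ACG TGG TGC TGT GAC TTG — ATG at 39, stop TAA at 48 → 12 nt.
Longest: frame -1, positions 19–30, 12 nt = 4 codons = 3 aa. → 3 amino acids.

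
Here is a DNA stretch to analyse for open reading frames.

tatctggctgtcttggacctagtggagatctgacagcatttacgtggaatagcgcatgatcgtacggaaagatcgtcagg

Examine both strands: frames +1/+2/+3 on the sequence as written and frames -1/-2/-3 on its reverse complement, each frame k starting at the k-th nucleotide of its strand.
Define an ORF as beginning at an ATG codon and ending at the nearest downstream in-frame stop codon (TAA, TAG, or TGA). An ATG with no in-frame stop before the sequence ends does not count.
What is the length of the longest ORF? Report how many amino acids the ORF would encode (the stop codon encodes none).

6

Reverse complement (5'→3'): CCTGACGATCTTTCCGTACGATCATGCGCTATTCCACGTAAATGCTGTCAGATCTCCACTAGGTCCAAGACAGCCAGATA
Frame +1: TAT CTG GCT GTC TTG GAC CTA GTG GAG ATC TGA CAG CAT TTA CGT GGA ATA GCG CAT GAT CGT ACG GAA AGA TCG TCA — no ATG→stop ORF.
Frame +2: ATC TGG CTG TCT TGG ACC TAG TGG AGA TCT GAC AGC ATT TAC GTG GAA TAG CGC ATG ATC GTA CGG AAA GAT CGT CAG — no ATG→stop ORF.
Frame +3: TCT GGC TGT CTT GGA CCT AGT GGA GAT CTG ACA GCA TTT ACG TGG AAT AGC GCA TGA TCG TAC GGA AAG ATC GTC AGG — no ATG→stop ORF.
Frame -1: CCT GAC GAT CTT TCC GTA CGA TCA TGC GCT ATT CCA CGT AAA TGC TGT CAG ATC TCC ACT AGG TCC AAG ACA GCC AGA — no ATG→stop ORF.
Frame -2: CTG ACG ATC TTT CCG TAC GAT CAT GCG CTA TTC CAC GTA AAT GCT GTC AGA TCT CCA CTA GGT CCA AGA CAG CCA GAT — no ATG→stop ORF.
Frame -3: TGA CGA TCT TTC CGT ACG ATC ATG CGC TAT TCC ACG TAA ATG CTG TCA GAT CTC CAC TAG GTC CAA GAC AGC CAG ATA — ATG at 24, stop TAA at 39 → 18 nt; ATG at 42, stop TAG at 60 → 21 nt.
Longest: frame -3, positions 42–62, 21 nt = 7 codons = 6 aa. → 6 amino acids.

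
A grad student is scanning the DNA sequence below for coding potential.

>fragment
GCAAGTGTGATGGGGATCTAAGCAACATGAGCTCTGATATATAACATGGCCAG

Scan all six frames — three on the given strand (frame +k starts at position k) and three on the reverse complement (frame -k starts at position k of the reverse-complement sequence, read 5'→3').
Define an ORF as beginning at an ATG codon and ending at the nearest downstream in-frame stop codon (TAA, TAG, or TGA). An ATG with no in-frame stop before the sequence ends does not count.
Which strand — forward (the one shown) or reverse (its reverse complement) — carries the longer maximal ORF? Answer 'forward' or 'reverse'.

reverse

Reverse complement (5'→3'): CTGGCCATGTTATATATCAGAGCTCATGTTGCTTAGATCCCCATCACACTTGC
Frame +1: GCA AGT GTG ATG GGG ATC TAA GCA ACA TGA GCT CTG ATA TAT AAC ATG GCC — ATG at 10, stop TAA at 19 → 12 nt.
Frame +2: CAA GTG TGA TGG GGA TCT AAG CAA CAT GAG CTC TGA TAT ATA ACA TGG CCA — no ATG→stop ORF.
Frame +3: AAG TGT GAT GGG GAT CTA AGC AAC ATG AGC TCT GAT ATA TAA CAT GGC CAG — ATG at 27, stop TAA at 42 → 18 nt.
Frame -1: CTG GCC ATG TTA TAT ATC AGA GCT CAT GTT GCT TAG ATC CCC ATC ACA CTT — ATG at 7, stop TAG at 34 → 30 nt.
Frame -2: TGG CCA TGT TAT ATA TCA GAG CTC ATG TTG CTT AGA TCC CCA TCA CAC TTG — no ATG→stop ORF.
Frame -3: GGC CAT GTT ATA TAT CAG AGC TCA TGT TGC TTA GAT CCC CAT CAC ACT TGC — no ATG→stop ORF.
Forward-strand max 18 nt; reverse-strand max 30 nt. The reverse strand has the longer ORF.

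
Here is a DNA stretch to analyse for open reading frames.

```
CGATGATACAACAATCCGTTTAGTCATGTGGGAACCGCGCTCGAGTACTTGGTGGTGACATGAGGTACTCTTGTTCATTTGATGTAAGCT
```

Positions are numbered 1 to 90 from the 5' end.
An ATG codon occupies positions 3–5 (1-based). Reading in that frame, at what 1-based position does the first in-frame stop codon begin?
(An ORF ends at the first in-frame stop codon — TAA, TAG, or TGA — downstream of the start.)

21

Codons from position 3: ATG (3–5), ATA (6–8), CAA (9–11), CAA (12–14), TCC (15–17), GTT (18–20), TAG (21–23).
TAG is a stop codon; it begins at position 21.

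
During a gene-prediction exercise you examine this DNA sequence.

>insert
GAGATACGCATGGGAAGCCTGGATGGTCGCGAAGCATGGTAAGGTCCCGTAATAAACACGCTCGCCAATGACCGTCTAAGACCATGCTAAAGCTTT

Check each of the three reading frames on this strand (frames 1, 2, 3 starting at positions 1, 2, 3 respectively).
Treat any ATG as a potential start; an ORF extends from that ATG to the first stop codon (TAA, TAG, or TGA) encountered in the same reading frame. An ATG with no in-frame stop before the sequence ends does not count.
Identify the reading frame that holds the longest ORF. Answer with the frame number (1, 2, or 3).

Frame 1: GAG ATA CGC ATG GGA AGC CTG GAT GGT CGC GAA GCA TGG TAA GGT CCC GTA ATA AAC ACG CTC GCC AAT GAC CGT CTA AGA CCA TGC TAA AGC TTT — ATG at 10, stop TAA at 40 → 33 nt.
Frame 2: AGA TAC GCA TGG GAA GCC TGG ATG GTC GCG AAG CAT GGT AAG GTC CCG TAA TAA ACA CGC TCG CCA ATG ACC GTC TAA GAC CAT GCT AAA GCT — ATG at 23, stop TAA at 50 → 30 nt; ATG at 68, stop TAA at 77 → 12 nt.
Frame 3: GAT ACG CAT GGG AAG CCT GGA TGG TCG CGA AGC ATG GTA AGG TCC CGT AAT AAA CAC GCT CGC CAA TGA CCG TCT AAG ACC ATG CTA AAG CTT — ATG at 36, stop TGA at 69 → 36 nt.
Longest ORF is 36 nt in frame 3 (positions 36–71).

3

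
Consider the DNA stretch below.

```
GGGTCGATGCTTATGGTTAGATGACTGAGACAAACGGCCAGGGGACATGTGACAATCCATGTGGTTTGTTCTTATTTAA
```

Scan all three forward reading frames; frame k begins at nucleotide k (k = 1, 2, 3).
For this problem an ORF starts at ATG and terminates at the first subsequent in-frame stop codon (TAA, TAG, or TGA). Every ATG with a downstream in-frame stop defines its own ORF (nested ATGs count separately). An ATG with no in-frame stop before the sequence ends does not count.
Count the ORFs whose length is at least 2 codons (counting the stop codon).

4

Frame 1: GGG TCG ATG CTT ATG GTT AGA TGA CTG AGA CAA ACG GCC AGG GGA CAT GTG ACA ATC CAT GTG GTT TGT TCT TAT TTA — ATG at 7, stop TGA at 22 → 18 nt; ATG at 13, stop TGA at 22 → 12 nt.
Frame 2: GGT CGA TGC TTA TGG TTA GAT GAC TGA GAC AAA CGG CCA GGG GAC ATG TGA CAA TCC ATG TGG TTT GTT CTT ATT TAA — ATG at 47, stop TGA at 50 → 6 nt; ATG at 59, stop TAA at 77 → 21 nt.
Frame 3: GTC GAT GCT TAT GGT TAG ATG ACT GAG ACA AAC GGC CAG GGG ACA TGT GAC AAT CCA TGT GGT TTG TTC TTA TTT — no ATG→stop ORF.
ORFs ≥ 2 codons: frame 1 7–24 (6 codons), frame 1 13–24 (4 codons), frame 2 47–52 (2 codons), frame 2 59–79 (7 codons). Count = 4.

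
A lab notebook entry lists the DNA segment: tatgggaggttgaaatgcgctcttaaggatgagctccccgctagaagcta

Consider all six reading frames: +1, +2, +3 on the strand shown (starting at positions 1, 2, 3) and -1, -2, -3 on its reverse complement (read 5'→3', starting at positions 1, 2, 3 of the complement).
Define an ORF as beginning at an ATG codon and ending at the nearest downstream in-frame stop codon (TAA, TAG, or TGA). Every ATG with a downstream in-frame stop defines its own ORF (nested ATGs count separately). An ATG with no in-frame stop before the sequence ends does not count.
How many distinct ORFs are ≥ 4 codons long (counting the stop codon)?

2

Reverse complement (5'→3'): TAGCTTCTAGCGGGGAGCTCATCCTTAAGAGCGCATTTCAACCTCCCATA
Frame +1: TAT GGG AGG TTG AAA TGC GCT CTT AAG GAT GAG CTC CCC GCT AGA AGC — no ATG→stop ORF.
Frame +2: ATG GGA GGT TGA AAT GCG CTC TTA AGG ATG AGC TCC CCG CTA GAA GCT — ATG at 2, stop TGA at 11 → 12 nt.
Frame +3: TGG GAG GTT GAA ATG CGC TCT TAA GGA TGA GCT CCC CGC TAG AAG CTA — ATG at 15, stop TAA at 24 → 12 nt.
Frame -1: TAG CTT CTA GCG GGG AGC TCA TCC TTA AGA GCG CAT TTC AAC CTC CCA — no ATG→stop ORF.
Frame -2: AGC TTC TAG CGG GGA GCT CAT CCT TAA GAG CGC ATT TCA ACC TCC CAT — no ATG→stop ORF.
Frame -3: GCT TCT AGC GGG GAG CTC ATC CTT AAG AGC GCA TTT CAA CCT CCC ATA — no ATG→stop ORF.
ORFs ≥ 4 codons: frame +2 2–13 (4 codons), frame +3 15–26 (4 codons). Count = 2.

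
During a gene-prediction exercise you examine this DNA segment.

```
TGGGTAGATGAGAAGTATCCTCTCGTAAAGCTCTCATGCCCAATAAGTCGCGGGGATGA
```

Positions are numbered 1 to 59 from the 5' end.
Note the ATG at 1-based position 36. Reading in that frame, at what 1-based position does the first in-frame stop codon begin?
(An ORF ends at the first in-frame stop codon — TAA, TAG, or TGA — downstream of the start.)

Codons from position 36: ATG (36–38), CCC (39–41), AAT (42–44), AAG (45–47), TCG (48–50), CGG (51–53), GGA (54–56), TGA (57–59).
TGA is a stop codon; it begins at position 57.

57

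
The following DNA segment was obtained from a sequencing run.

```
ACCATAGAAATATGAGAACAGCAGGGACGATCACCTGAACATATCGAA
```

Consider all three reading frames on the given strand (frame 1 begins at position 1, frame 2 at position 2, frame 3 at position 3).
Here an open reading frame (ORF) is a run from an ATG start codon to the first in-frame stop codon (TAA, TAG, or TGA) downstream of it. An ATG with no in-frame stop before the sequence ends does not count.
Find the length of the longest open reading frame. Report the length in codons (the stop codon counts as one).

Frame 1: ACC ATA GAA ATA TGA GAA CAG CAG GGA CGA TCA CCT GAA CAT ATC GAA — no ATG→stop ORF.
Frame 2: CCA TAG AAA TAT GAG AAC AGC AGG GAC GAT CAC CTG AAC ATA TCG — no ATG→stop ORF.
Frame 3: CAT AGA AAT ATG AGA ACA GCA GGG ACG ATC ACC TGA ACA TAT CGA — ATG at 12, stop TGA at 36 → 27 nt.
Longest: frame 3, positions 12–38, 27 nt = 9 codons = 8 aa. → 9 codons.

9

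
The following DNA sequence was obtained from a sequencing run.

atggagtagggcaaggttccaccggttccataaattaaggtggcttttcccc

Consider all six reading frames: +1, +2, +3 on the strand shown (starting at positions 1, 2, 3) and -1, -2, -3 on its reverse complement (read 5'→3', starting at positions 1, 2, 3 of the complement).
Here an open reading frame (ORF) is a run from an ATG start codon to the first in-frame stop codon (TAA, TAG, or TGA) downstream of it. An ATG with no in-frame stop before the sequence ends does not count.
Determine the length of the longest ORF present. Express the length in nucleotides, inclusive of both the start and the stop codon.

Reverse complement (5'→3'): GGGGAAAAGCCACCTTAATTTATGGAACCGGTGGAACCTTGCCCTACTCCAT
Frame +1: ATG GAG TAG GGC AAG GTT CCA CCG GTT CCA TAA ATT AAG GTG GCT TTT CCC — ATG at 1, stop TAG at 7 → 9 nt.
Frame +2: TGG AGT AGG GCA AGG TTC CAC CGG TTC CAT AAA TTA AGG TGG CTT TTC CCC — no ATG→stop ORF.
Frame +3: GGA GTA GGG CAA GGT TCC ACC GGT TCC ATA AAT TAA GGT GGC TTT TCC — no ATG→stop ORF.
Frame -1: GGG GAA AAG CCA CCT TAA TTT ATG GAA CCG GTG GAA CCT TGC CCT ACT CCA — no ATG→stop ORF.
Frame -2: GGG AAA AGC CAC CTT AAT TTA TGG AAC CGG TGG AAC CTT GCC CTA CTC CAT — no ATG→stop ORF.
Frame -3: GGA AAA GCC ACC TTA ATT TAT GGA ACC GGT GGA ACC TTG CCC TAC TCC — no ATG→stop ORF.
Longest: frame +1, positions 1–9, 9 nt = 3 codons = 2 aa. → 9 nucleotides.

9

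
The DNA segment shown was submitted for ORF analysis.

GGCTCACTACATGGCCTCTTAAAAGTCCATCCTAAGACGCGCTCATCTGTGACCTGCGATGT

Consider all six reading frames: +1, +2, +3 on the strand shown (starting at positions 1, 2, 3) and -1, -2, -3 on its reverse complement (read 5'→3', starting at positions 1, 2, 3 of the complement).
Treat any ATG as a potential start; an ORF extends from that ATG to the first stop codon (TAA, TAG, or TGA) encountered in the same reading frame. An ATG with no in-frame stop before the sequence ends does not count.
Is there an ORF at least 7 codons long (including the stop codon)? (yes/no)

no

Reverse complement (5'→3'): ACATCGCAGGTCACAGATGAGCGCGTCTTAGGATGGACTTTTAAGAGGCCATGTAGTGAGCC
Frame +1: GGC TCA CTA CAT GGC CTC TTA AAA GTC CAT CCT AAG ACG CGC TCA TCT GTG ACC TGC GAT — no ATG→stop ORF.
Frame +2: GCT CAC TAC ATG GCC TCT TAA AAG TCC ATC CTA AGA CGC GCT CAT CTG TGA CCT GCG ATG — ATG at 11, stop TAA at 20 → 12 nt.
Frame +3: CTC ACT ACA TGG CCT CTT AAA AGT CCA TCC TAA GAC GCG CTC ATC TGT GAC CTG CGA TGT — no ATG→stop ORF.
Frame -1: ACA TCG CAG GTC ACA GAT GAG CGC GTC TTA GGA TGG ACT TTT AAG AGG CCA TGT AGT GAG — no ATG→stop ORF.
Frame -2: CAT CGC AGG TCA CAG ATG AGC GCG TCT TAG GAT GGA CTT TTA AGA GGC CAT GTA GTG AGC — ATG at 17, stop TAG at 29 → 15 nt.
Frame -3: ATC GCA GGT CAC AGA TGA GCG CGT CTT AGG ATG GAC TTT TAA GAG GCC ATG TAG TGA GCC — ATG at 33, stop TAA at 42 → 12 nt; ATG at 51, stop TAG at 54 → 6 nt.
Largest ORF found is 5 codons < 7, so no.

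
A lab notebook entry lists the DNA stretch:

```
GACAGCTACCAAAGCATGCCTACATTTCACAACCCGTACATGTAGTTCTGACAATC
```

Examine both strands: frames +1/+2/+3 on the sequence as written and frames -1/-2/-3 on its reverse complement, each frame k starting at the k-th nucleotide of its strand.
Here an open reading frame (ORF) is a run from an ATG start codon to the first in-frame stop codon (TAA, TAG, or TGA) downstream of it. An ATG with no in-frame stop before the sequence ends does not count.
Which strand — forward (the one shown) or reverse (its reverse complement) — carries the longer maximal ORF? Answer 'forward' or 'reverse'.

forward

Reverse complement (5'→3'): GATTGTCAGAACTACATGTACGGGTTGTGAAATGTAGGCATGCTTTGGTAGCTGTC
Frame +1: GAC AGC TAC CAA AGC ATG CCT ACA TTT CAC AAC CCG TAC ATG TAG TTC TGA CAA — ATG at 16, stop TAG at 43 → 30 nt; ATG at 40, stop TAG at 43 → 6 nt.
Frame +2: ACA GCT ACC AAA GCA TGC CTA CAT TTC ACA ACC CGT ACA TGT AGT TCT GAC AAT — no ATG→stop ORF.
Frame +3: CAG CTA CCA AAG CAT GCC TAC ATT TCA CAA CCC GTA CAT GTA GTT CTG ACA ATC — no ATG→stop ORF.
Frame -1: GAT TGT CAG AAC TAC ATG TAC GGG TTG TGA AAT GTA GGC ATG CTT TGG TAG CTG — ATG at 16, stop TGA at 28 → 15 nt; ATG at 40, stop TAG at 49 → 12 nt.
Frame -2: ATT GTC AGA ACT ACA TGT ACG GGT TGT GAA ATG TAG GCA TGC TTT GGT AGC TGT — ATG at 32, stop TAG at 35 → 6 nt.
Frame -3: TTG TCA GAA CTA CAT GTA CGG GTT GTG AAA TGT AGG CAT GCT TTG GTA GCT GTC — no ATG→stop ORF.
Forward-strand max 30 nt; reverse-strand max 15 nt. The forward strand has the longer ORF.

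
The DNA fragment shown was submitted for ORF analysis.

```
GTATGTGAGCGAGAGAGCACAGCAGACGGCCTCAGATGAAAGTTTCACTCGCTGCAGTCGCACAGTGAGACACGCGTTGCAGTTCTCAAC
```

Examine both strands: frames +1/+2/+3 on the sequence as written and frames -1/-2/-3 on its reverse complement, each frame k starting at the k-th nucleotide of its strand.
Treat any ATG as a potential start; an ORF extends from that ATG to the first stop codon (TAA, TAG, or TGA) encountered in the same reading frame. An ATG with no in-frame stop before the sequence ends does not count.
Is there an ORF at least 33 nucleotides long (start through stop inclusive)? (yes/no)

Reverse complement (5'→3'): GTTGAGAACTGCAACGCGTGTCTCACTGTGCGACTGCAGCGAGTGAAACTTTCATCTGAGGCCGTCTGCTGTGCTCTCTCGCTCACATAC
Frame +1: GTA TGT GAG CGA GAG AGC ACA GCA GAC GGC CTC AGA TGA AAG TTT CAC TCG CTG CAG TCG CAC AGT GAG ACA CGC GTT GCA GTT CTC AAC — no ATG→stop ORF.
Frame +2: TAT GTG AGC GAG AGA GCA CAG CAG ACG GCC TCA GAT GAA AGT TTC ACT CGC TGC AGT CGC ACA GTG AGA CAC GCG TTG CAG TTC TCA — no ATG→stop ORF.
Frame +3: ATG TGA GCG AGA GAG CAC AGC AGA CGG CCT CAG ATG AAA GTT TCA CTC GCT GCA GTC GCA CAG TGA GAC ACG CGT TGC AGT TCT CAA — ATG at 3, stop TGA at 6 → 6 nt; ATG at 36, stop TGA at 66 → 33 nt.
Frame -1: GTT GAG AAC TGC AAC GCG TGT CTC ACT GTG CGA CTG CAG CGA GTG AAA CTT TCA TCT GAG GCC GTC TGC TGT GCT CTC TCG CTC ACA TAC — no ATG→stop ORF.
Frame -2: TTG AGA ACT GCA ACG CGT GTC TCA CTG TGC GAC TGC AGC GAG TGA AAC TTT CAT CTG AGG CCG TCT GCT GTG CTC TCT CGC TCA CAT — no ATG→stop ORF.
Frame -3: TGA GAA CTG CAA CGC GTG TCT CAC TGT GCG ACT GCA GCG AGT GAA ACT TTC ATC TGA GGC CGT CTG CTG TGC TCT CTC GCT CAC ATA — no ATG→stop ORF.
Frame +3 has an ORF of 33 nucleotides (positions 36–68) ≥ 33, so yes.

yes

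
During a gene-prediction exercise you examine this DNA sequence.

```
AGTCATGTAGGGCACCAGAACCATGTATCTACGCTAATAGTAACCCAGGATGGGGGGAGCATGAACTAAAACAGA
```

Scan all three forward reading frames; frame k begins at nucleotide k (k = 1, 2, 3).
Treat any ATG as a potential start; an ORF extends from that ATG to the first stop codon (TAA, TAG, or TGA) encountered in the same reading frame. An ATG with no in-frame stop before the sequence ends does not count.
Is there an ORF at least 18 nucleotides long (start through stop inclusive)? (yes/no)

Frame 1: AGT CAT GTA GGG CAC CAG AAC CAT GTA TCT ACG CTA ATA GTA ACC CAG GAT GGG GGG AGC ATG AAC TAA AAC AGA — ATG at 61, stop TAA at 67 → 9 nt.
Frame 2: GTC ATG TAG GGC ACC AGA ACC ATG TAT CTA CGC TAA TAG TAA CCC AGG ATG GGG GGA GCA TGA ACT AAA ACA — ATG at 5, stop TAG at 8 → 6 nt; ATG at 23, stop TAA at 35 → 15 nt; ATG at 50, stop TGA at 62 → 15 nt.
Frame 3: TCA TGT AGG GCA CCA GAA CCA TGT ATC TAC GCT AAT AGT AAC CCA GGA TGG GGG GAG CAT GAA CTA AAA CAG — no ATG→stop ORF.
Largest ORF found is 15 nucleotides < 18, so no.

no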